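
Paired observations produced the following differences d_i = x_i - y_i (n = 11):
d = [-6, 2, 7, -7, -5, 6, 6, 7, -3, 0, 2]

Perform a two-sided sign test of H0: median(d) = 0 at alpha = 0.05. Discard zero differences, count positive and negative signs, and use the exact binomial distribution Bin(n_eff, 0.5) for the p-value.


Step 1: Discard zero differences. Original n = 11; n_eff = number of nonzero differences = 10.
Nonzero differences (with sign): -6, +2, +7, -7, -5, +6, +6, +7, -3, +2
Step 2: Count signs: positive = 6, negative = 4.
Step 3: Under H0: P(positive) = 0.5, so the number of positives S ~ Bin(10, 0.5).
Step 4: Two-sided exact p-value = sum of Bin(10,0.5) probabilities at or below the observed probability = 0.753906.
Step 5: alpha = 0.05. fail to reject H0.

n_eff = 10, pos = 6, neg = 4, p = 0.753906, fail to reject H0.


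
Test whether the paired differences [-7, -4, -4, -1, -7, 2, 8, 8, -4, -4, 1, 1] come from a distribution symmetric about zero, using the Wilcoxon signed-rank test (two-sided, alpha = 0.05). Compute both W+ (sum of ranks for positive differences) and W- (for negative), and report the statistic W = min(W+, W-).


Step 1: Drop any zero differences (none here) and take |d_i|.
|d| = [7, 4, 4, 1, 7, 2, 8, 8, 4, 4, 1, 1]
Step 2: Midrank |d_i| (ties get averaged ranks).
ranks: |7|->9.5, |4|->6.5, |4|->6.5, |1|->2, |7|->9.5, |2|->4, |8|->11.5, |8|->11.5, |4|->6.5, |4|->6.5, |1|->2, |1|->2
Step 3: Attach original signs; sum ranks with positive sign and with negative sign.
W+ = 4 + 11.5 + 11.5 + 2 + 2 = 31
W- = 9.5 + 6.5 + 6.5 + 2 + 9.5 + 6.5 + 6.5 = 47
(Check: W+ + W- = 78 should equal n(n+1)/2 = 78.)
Step 4: Test statistic W = min(W+, W-) = 31.
Step 5: Ties in |d|, so use the tie-corrected normal approximation.
        E[W] = n(n+1)/4 = 12*13/4 = 39.
        Tie groups: |d|=1 (t=3), |d|=4 (t=4), |d|=7 (t=2), |d|=8 (t=2); sum(t^3 - t) = 96.
        Var[W] = n(n+1)(2n+1)/24 - sum(t^3-t)/48 = 3900/24 - 96/48 = 160.5.
        z = (W - E[W]) / sqrt(Var[W]) = (31 - 39) / 12.6689 = -0.6315.
        Two-sided p = 2*Phi(z) = 0.527734.
Step 6: alpha = 0.05. fail to reject H0.

W+ = 31, W- = 47, W = min = 31, p = 0.527734, fail to reject H0.


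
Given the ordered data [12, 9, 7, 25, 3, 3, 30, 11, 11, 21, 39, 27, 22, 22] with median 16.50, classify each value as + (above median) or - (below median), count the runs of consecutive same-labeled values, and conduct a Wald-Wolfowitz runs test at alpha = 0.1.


Step 1: Compute median = 16.50; label A = above, B = below.
Labels in order: BBBABBABBAAAAA  (n_A = 7, n_B = 7)
Step 2: Count runs R = 6.
Step 3: Under H0 (random ordering), E[R] = 2*n_A*n_B/(n_A+n_B) + 1 = 2*7*7/14 + 1 = 8.0000.
        Var[R] = 2*n_A*n_B*(2*n_A*n_B - n_A - n_B) / ((n_A+n_B)^2 * (n_A+n_B-1)) = 8232/2548 = 3.2308.
        SD[R] = 1.7974.
Step 4: Continuity-corrected z = (R + 0.5 - E[R]) / SD[R] = (6 + 0.5 - 8.0000) / 1.7974 = -0.8345.
Step 5: Two-sided p-value via normal approximation = 2*(1 - Phi(|z|)) = 0.403986.
Step 6: alpha = 0.1. fail to reject H0.

R = 6, z = -0.8345, p = 0.403986, fail to reject H0.


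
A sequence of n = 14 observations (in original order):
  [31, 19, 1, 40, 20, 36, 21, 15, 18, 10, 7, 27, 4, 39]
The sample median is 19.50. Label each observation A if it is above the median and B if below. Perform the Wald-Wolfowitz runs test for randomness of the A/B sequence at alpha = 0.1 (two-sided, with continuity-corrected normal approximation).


Step 1: Compute median = 19.50; label A = above, B = below.
Labels in order: ABBAAAABBBBABA  (n_A = 7, n_B = 7)
Step 2: Count runs R = 7.
Step 3: Under H0 (random ordering), E[R] = 2*n_A*n_B/(n_A+n_B) + 1 = 2*7*7/14 + 1 = 8.0000.
        Var[R] = 2*n_A*n_B*(2*n_A*n_B - n_A - n_B) / ((n_A+n_B)^2 * (n_A+n_B-1)) = 8232/2548 = 3.2308.
        SD[R] = 1.7974.
Step 4: Continuity-corrected z = (R + 0.5 - E[R]) / SD[R] = (7 + 0.5 - 8.0000) / 1.7974 = -0.2782.
Step 5: Two-sided p-value via normal approximation = 2*(1 - Phi(|z|)) = 0.780879.
Step 6: alpha = 0.1. fail to reject H0.

R = 7, z = -0.2782, p = 0.780879, fail to reject H0.


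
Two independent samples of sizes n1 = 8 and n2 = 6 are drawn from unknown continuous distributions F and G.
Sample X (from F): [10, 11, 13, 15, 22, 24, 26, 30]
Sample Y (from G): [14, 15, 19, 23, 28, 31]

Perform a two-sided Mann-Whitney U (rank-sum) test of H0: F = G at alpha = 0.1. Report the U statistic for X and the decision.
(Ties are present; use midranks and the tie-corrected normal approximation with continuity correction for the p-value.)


Step 1: Combine and sort all 14 observations; assign midranks.
sorted (value, group): (10,X), (11,X), (13,X), (14,Y), (15,X), (15,Y), (19,Y), (22,X), (23,Y), (24,X), (26,X), (28,Y), (30,X), (31,Y)
ranks: 10->1, 11->2, 13->3, 14->4, 15->5.5, 15->5.5, 19->7, 22->8, 23->9, 24->10, 26->11, 28->12, 30->13, 31->14
Step 2: Rank sum for X: R1 = 1 + 2 + 3 + 5.5 + 8 + 10 + 11 + 13 = 53.5.
Step 3: U_X = R1 - n1(n1+1)/2 = 53.5 - 8*9/2 = 53.5 - 36 = 17.5.
       U_Y = n1*n2 - U_X = 48 - 17.5 = 30.5.
Step 4: Ties are present, so use the tie-corrected normal approximation (with continuity correction) for the p-value.
Step 5: p-value = 0.438074; compare to alpha = 0.1. fail to reject H0.

U_X = 17.5, p = 0.438074, fail to reject H0 at alpha = 0.1.


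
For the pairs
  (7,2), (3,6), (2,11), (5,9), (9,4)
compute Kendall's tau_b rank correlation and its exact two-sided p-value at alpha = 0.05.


Step 1: Enumerate the 10 unordered pairs (i,j) with i<j and classify each by sign(x_j-x_i) * sign(y_j-y_i).
  (1,2):dx=-4,dy=+4->D; (1,3):dx=-5,dy=+9->D; (1,4):dx=-2,dy=+7->D; (1,5):dx=+2,dy=+2->C
  (2,3):dx=-1,dy=+5->D; (2,4):dx=+2,dy=+3->C; (2,5):dx=+6,dy=-2->D; (3,4):dx=+3,dy=-2->D
  (3,5):dx=+7,dy=-7->D; (4,5):dx=+4,dy=-5->D
Step 2: C = 2, D = 8, total pairs = 10.
Step 3: tau = (C - D)/(n(n-1)/2) = (2 - 8)/10 = -0.600000.
Step 4: Exact two-sided p-value (enumerate n! = 120 permutations of y under H0): p = 0.233333.
Step 5: alpha = 0.05. fail to reject H0.

tau_b = -0.6000 (C=2, D=8), p = 0.233333, fail to reject H0.


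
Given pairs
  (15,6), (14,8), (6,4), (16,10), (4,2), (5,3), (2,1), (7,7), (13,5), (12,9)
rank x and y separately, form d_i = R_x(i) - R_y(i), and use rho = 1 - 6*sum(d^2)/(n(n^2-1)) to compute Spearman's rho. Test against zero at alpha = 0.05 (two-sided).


Step 1: Rank x and y separately (midranks; no ties here).
rank(x): 15->9, 14->8, 6->4, 16->10, 4->2, 5->3, 2->1, 7->5, 13->7, 12->6
rank(y): 6->6, 8->8, 4->4, 10->10, 2->2, 3->3, 1->1, 7->7, 5->5, 9->9
Step 2: d_i = R_x(i) - R_y(i); compute d_i^2.
  (9-6)^2=9, (8-8)^2=0, (4-4)^2=0, (10-10)^2=0, (2-2)^2=0, (3-3)^2=0, (1-1)^2=0, (5-7)^2=4, (7-5)^2=4, (6-9)^2=9
sum(d^2) = 26.
Step 3: rho = 1 - 6*26 / (10*(10^2 - 1)) = 1 - 156/990 = 0.842424.
Step 4: Under H0, t = rho * sqrt((n-2)/(1-rho^2)) = 4.4222 ~ t(8).
Step 5: Two-sided p-value from the t-distribution with 8 df = 0.002220.
Step 6: alpha = 0.05. reject H0.

rho = 0.8424, p = 0.002220, reject H0 at alpha = 0.05.


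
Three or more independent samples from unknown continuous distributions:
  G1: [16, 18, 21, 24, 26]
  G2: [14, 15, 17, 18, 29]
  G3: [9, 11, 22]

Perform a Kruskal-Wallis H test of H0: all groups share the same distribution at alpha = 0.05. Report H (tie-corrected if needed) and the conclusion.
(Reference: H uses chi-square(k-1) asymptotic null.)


Step 1: Combine all N = 13 observations and assign midranks.
sorted (value, group, rank): (9,G3,1), (11,G3,2), (14,G2,3), (15,G2,4), (16,G1,5), (17,G2,6), (18,G1,7.5), (18,G2,7.5), (21,G1,9), (22,G3,10), (24,G1,11), (26,G1,12), (29,G2,13)
Step 2: Sum ranks within each group.
R_1 = 44.5 (n_1 = 5)
R_2 = 33.5 (n_2 = 5)
R_3 = 13 (n_3 = 3)
Step 3: H = 12/(N(N+1)) * sum(R_i^2/n_i) - 3(N+1)
     = 12/(13*14) * (44.5^2/5 + 33.5^2/5 + 13^2/3) - 3*14
     = 0.065934 * 676.833 - 42
     = 2.626374.
Step 4: Ties present; correction factor C = 1 - 6/(13^3 - 13) = 0.997253. Corrected H = 2.626374 / 0.997253 = 2.633609.
Step 5: Under H0, H ~ chi^2(2); p-value = 0.267990.
Step 6: alpha = 0.05. fail to reject H0.

H = 2.6336, df = 2, p = 0.267990, fail to reject H0.


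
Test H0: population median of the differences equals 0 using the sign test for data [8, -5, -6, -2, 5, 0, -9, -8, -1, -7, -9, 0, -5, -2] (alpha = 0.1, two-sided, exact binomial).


Step 1: Discard zero differences. Original n = 14; n_eff = number of nonzero differences = 12.
Nonzero differences (with sign): +8, -5, -6, -2, +5, -9, -8, -1, -7, -9, -5, -2
Step 2: Count signs: positive = 2, negative = 10.
Step 3: Under H0: P(positive) = 0.5, so the number of positives S ~ Bin(12, 0.5).
Step 4: Two-sided exact p-value = sum of Bin(12,0.5) probabilities at or below the observed probability = 0.038574.
Step 5: alpha = 0.1. reject H0.

n_eff = 12, pos = 2, neg = 10, p = 0.038574, reject H0.


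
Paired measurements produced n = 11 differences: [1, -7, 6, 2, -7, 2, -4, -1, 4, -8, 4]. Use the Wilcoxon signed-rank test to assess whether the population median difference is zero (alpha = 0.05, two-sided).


Step 1: Drop any zero differences (none here) and take |d_i|.
|d| = [1, 7, 6, 2, 7, 2, 4, 1, 4, 8, 4]
Step 2: Midrank |d_i| (ties get averaged ranks).
ranks: |1|->1.5, |7|->9.5, |6|->8, |2|->3.5, |7|->9.5, |2|->3.5, |4|->6, |1|->1.5, |4|->6, |8|->11, |4|->6
Step 3: Attach original signs; sum ranks with positive sign and with negative sign.
W+ = 1.5 + 8 + 3.5 + 3.5 + 6 + 6 = 28.5
W- = 9.5 + 9.5 + 6 + 1.5 + 11 = 37.5
(Check: W+ + W- = 66 should equal n(n+1)/2 = 66.)
Step 4: Test statistic W = min(W+, W-) = 28.5.
Step 5: Ties in |d|, so use the tie-corrected normal approximation.
        E[W] = n(n+1)/4 = 11*12/4 = 33.
        Tie groups: |d|=1 (t=2), |d|=2 (t=2), |d|=4 (t=3), |d|=7 (t=2); sum(t^3 - t) = 42.
        Var[W] = n(n+1)(2n+1)/24 - sum(t^3-t)/48 = 3036/24 - 42/48 = 125.625.
        z = (W - E[W]) / sqrt(Var[W]) = (28.5 - 33) / 11.2083 = -0.4015.
        Two-sided p = 2*Phi(z) = 0.688060.
Step 6: alpha = 0.05. fail to reject H0.

W+ = 28.5, W- = 37.5, W = min = 28.5, p = 0.688060, fail to reject H0.


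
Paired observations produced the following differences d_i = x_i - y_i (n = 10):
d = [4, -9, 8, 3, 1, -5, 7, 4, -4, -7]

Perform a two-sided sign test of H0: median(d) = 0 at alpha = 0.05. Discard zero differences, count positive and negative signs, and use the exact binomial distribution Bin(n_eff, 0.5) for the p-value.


Step 1: Discard zero differences. Original n = 10; n_eff = number of nonzero differences = 10.
Nonzero differences (with sign): +4, -9, +8, +3, +1, -5, +7, +4, -4, -7
Step 2: Count signs: positive = 6, negative = 4.
Step 3: Under H0: P(positive) = 0.5, so the number of positives S ~ Bin(10, 0.5).
Step 4: Two-sided exact p-value = sum of Bin(10,0.5) probabilities at or below the observed probability = 0.753906.
Step 5: alpha = 0.05. fail to reject H0.

n_eff = 10, pos = 6, neg = 4, p = 0.753906, fail to reject H0.


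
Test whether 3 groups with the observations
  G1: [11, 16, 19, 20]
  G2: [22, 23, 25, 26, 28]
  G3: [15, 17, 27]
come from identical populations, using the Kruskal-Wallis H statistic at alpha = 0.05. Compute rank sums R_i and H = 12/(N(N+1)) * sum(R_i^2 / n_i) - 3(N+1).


Step 1: Combine all N = 12 observations and assign midranks.
sorted (value, group, rank): (11,G1,1), (15,G3,2), (16,G1,3), (17,G3,4), (19,G1,5), (20,G1,6), (22,G2,7), (23,G2,8), (25,G2,9), (26,G2,10), (27,G3,11), (28,G2,12)
Step 2: Sum ranks within each group.
R_1 = 15 (n_1 = 4)
R_2 = 46 (n_2 = 5)
R_3 = 17 (n_3 = 3)
Step 3: H = 12/(N(N+1)) * sum(R_i^2/n_i) - 3(N+1)
     = 12/(12*13) * (15^2/4 + 46^2/5 + 17^2/3) - 3*13
     = 0.076923 * 575.783 - 39
     = 5.291026.
Step 4: No ties, so H is used without correction.
Step 5: Under H0, H ~ chi^2(2); p-value = 0.070969.
Step 6: alpha = 0.05. fail to reject H0.

H = 5.2910, df = 2, p = 0.070969, fail to reject H0.


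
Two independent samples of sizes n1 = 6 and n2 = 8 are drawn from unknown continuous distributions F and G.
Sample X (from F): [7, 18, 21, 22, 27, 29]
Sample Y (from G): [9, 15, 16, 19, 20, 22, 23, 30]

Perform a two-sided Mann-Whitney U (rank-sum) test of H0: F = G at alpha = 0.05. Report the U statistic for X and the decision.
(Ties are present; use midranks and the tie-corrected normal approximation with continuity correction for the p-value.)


Step 1: Combine and sort all 14 observations; assign midranks.
sorted (value, group): (7,X), (9,Y), (15,Y), (16,Y), (18,X), (19,Y), (20,Y), (21,X), (22,X), (22,Y), (23,Y), (27,X), (29,X), (30,Y)
ranks: 7->1, 9->2, 15->3, 16->4, 18->5, 19->6, 20->7, 21->8, 22->9.5, 22->9.5, 23->11, 27->12, 29->13, 30->14
Step 2: Rank sum for X: R1 = 1 + 5 + 8 + 9.5 + 12 + 13 = 48.5.
Step 3: U_X = R1 - n1(n1+1)/2 = 48.5 - 6*7/2 = 48.5 - 21 = 27.5.
       U_Y = n1*n2 - U_X = 48 - 27.5 = 20.5.
Step 4: Ties are present, so use the tie-corrected normal approximation (with continuity correction) for the p-value.
Step 5: p-value = 0.698220; compare to alpha = 0.05. fail to reject H0.

U_X = 27.5, p = 0.698220, fail to reject H0 at alpha = 0.05.


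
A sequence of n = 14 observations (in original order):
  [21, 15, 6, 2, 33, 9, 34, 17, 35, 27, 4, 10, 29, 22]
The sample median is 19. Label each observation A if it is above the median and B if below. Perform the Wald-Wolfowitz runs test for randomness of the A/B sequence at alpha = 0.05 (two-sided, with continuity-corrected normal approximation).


Step 1: Compute median = 19; label A = above, B = below.
Labels in order: ABBBABABAABBAA  (n_A = 7, n_B = 7)
Step 2: Count runs R = 9.
Step 3: Under H0 (random ordering), E[R] = 2*n_A*n_B/(n_A+n_B) + 1 = 2*7*7/14 + 1 = 8.0000.
        Var[R] = 2*n_A*n_B*(2*n_A*n_B - n_A - n_B) / ((n_A+n_B)^2 * (n_A+n_B-1)) = 8232/2548 = 3.2308.
        SD[R] = 1.7974.
Step 4: Continuity-corrected z = (R - 0.5 - E[R]) / SD[R] = (9 - 0.5 - 8.0000) / 1.7974 = 0.2782.
Step 5: Two-sided p-value via normal approximation = 2*(1 - Phi(|z|)) = 0.780879.
Step 6: alpha = 0.05. fail to reject H0.

R = 9, z = 0.2782, p = 0.780879, fail to reject H0.


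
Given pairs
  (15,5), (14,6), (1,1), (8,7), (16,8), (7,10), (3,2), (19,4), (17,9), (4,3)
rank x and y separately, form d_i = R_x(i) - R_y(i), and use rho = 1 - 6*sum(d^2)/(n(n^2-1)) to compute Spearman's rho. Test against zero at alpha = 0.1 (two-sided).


Step 1: Rank x and y separately (midranks; no ties here).
rank(x): 15->7, 14->6, 1->1, 8->5, 16->8, 7->4, 3->2, 19->10, 17->9, 4->3
rank(y): 5->5, 6->6, 1->1, 7->7, 8->8, 10->10, 2->2, 4->4, 9->9, 3->3
Step 2: d_i = R_x(i) - R_y(i); compute d_i^2.
  (7-5)^2=4, (6-6)^2=0, (1-1)^2=0, (5-7)^2=4, (8-8)^2=0, (4-10)^2=36, (2-2)^2=0, (10-4)^2=36, (9-9)^2=0, (3-3)^2=0
sum(d^2) = 80.
Step 3: rho = 1 - 6*80 / (10*(10^2 - 1)) = 1 - 480/990 = 0.515152.
Step 4: Under H0, t = rho * sqrt((n-2)/(1-rho^2)) = 1.7000 ~ t(8).
Step 5: Two-sided p-value from the t-distribution with 8 df = 0.127553.
Step 6: alpha = 0.1. fail to reject H0.

rho = 0.5152, p = 0.127553, fail to reject H0 at alpha = 0.1.


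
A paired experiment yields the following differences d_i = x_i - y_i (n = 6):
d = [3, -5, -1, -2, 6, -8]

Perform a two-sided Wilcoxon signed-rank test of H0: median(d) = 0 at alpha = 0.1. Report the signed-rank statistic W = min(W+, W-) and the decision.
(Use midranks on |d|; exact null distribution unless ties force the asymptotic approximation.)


Step 1: Drop any zero differences (none here) and take |d_i|.
|d| = [3, 5, 1, 2, 6, 8]
Step 2: Midrank |d_i| (ties get averaged ranks).
ranks: |3|->3, |5|->4, |1|->1, |2|->2, |6|->5, |8|->6
Step 3: Attach original signs; sum ranks with positive sign and with negative sign.
W+ = 3 + 5 = 8
W- = 4 + 1 + 2 + 6 = 13
(Check: W+ + W- = 21 should equal n(n+1)/2 = 21.)
Step 4: Test statistic W = min(W+, W-) = 8.
Step 5: No ties, so the exact null distribution over the 2^6 = 64 sign assignments gives the two-sided p-value = 0.687500.
Step 6: alpha = 0.1. fail to reject H0.

W+ = 8, W- = 13, W = min = 8, p = 0.687500, fail to reject H0.


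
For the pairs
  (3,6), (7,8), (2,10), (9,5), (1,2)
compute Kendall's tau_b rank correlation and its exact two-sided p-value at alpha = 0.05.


Step 1: Enumerate the 10 unordered pairs (i,j) with i<j and classify each by sign(x_j-x_i) * sign(y_j-y_i).
  (1,2):dx=+4,dy=+2->C; (1,3):dx=-1,dy=+4->D; (1,4):dx=+6,dy=-1->D; (1,5):dx=-2,dy=-4->C
  (2,3):dx=-5,dy=+2->D; (2,4):dx=+2,dy=-3->D; (2,5):dx=-6,dy=-6->C; (3,4):dx=+7,dy=-5->D
  (3,5):dx=-1,dy=-8->C; (4,5):dx=-8,dy=-3->C
Step 2: C = 5, D = 5, total pairs = 10.
Step 3: tau = (C - D)/(n(n-1)/2) = (5 - 5)/10 = 0.000000.
Step 4: Exact two-sided p-value (enumerate n! = 120 permutations of y under H0): p = 1.000000.
Step 5: alpha = 0.05. fail to reject H0.

tau_b = 0.0000 (C=5, D=5), p = 1.000000, fail to reject H0.


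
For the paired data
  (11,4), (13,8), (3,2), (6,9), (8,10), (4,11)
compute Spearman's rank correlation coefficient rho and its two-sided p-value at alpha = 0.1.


Step 1: Rank x and y separately (midranks; no ties here).
rank(x): 11->5, 13->6, 3->1, 6->3, 8->4, 4->2
rank(y): 4->2, 8->3, 2->1, 9->4, 10->5, 11->6
Step 2: d_i = R_x(i) - R_y(i); compute d_i^2.
  (5-2)^2=9, (6-3)^2=9, (1-1)^2=0, (3-4)^2=1, (4-5)^2=1, (2-6)^2=16
sum(d^2) = 36.
Step 3: rho = 1 - 6*36 / (6*(6^2 - 1)) = 1 - 216/210 = -0.028571.
Step 4: Under H0, t = rho * sqrt((n-2)/(1-rho^2)) = -0.0572 ~ t(4).
Step 5: Two-sided p-value from the t-distribution with 4 df = 0.957155.
Step 6: alpha = 0.1. fail to reject H0.

rho = -0.0286, p = 0.957155, fail to reject H0 at alpha = 0.1.


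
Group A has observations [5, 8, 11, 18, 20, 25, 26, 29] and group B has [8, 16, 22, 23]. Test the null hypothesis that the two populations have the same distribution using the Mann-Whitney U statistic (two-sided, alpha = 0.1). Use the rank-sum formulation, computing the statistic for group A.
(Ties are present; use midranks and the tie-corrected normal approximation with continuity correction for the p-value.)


Step 1: Combine and sort all 12 observations; assign midranks.
sorted (value, group): (5,X), (8,X), (8,Y), (11,X), (16,Y), (18,X), (20,X), (22,Y), (23,Y), (25,X), (26,X), (29,X)
ranks: 5->1, 8->2.5, 8->2.5, 11->4, 16->5, 18->6, 20->7, 22->8, 23->9, 25->10, 26->11, 29->12
Step 2: Rank sum for X: R1 = 1 + 2.5 + 4 + 6 + 7 + 10 + 11 + 12 = 53.5.
Step 3: U_X = R1 - n1(n1+1)/2 = 53.5 - 8*9/2 = 53.5 - 36 = 17.5.
       U_Y = n1*n2 - U_X = 32 - 17.5 = 14.5.
Step 4: Ties are present, so use the tie-corrected normal approximation (with continuity correction) for the p-value.
Step 5: p-value = 0.864901; compare to alpha = 0.1. fail to reject H0.

U_X = 17.5, p = 0.864901, fail to reject H0 at alpha = 0.1.


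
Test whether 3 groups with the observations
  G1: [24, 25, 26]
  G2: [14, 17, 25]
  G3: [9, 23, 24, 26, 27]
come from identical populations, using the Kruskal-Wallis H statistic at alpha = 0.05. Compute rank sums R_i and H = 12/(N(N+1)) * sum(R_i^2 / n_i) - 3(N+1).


Step 1: Combine all N = 11 observations and assign midranks.
sorted (value, group, rank): (9,G3,1), (14,G2,2), (17,G2,3), (23,G3,4), (24,G1,5.5), (24,G3,5.5), (25,G1,7.5), (25,G2,7.5), (26,G1,9.5), (26,G3,9.5), (27,G3,11)
Step 2: Sum ranks within each group.
R_1 = 22.5 (n_1 = 3)
R_2 = 12.5 (n_2 = 3)
R_3 = 31 (n_3 = 5)
Step 3: H = 12/(N(N+1)) * sum(R_i^2/n_i) - 3(N+1)
     = 12/(11*12) * (22.5^2/3 + 12.5^2/3 + 31^2/5) - 3*12
     = 0.090909 * 413.033 - 36
     = 1.548485.
Step 4: Ties present; correction factor C = 1 - 18/(11^3 - 11) = 0.986364. Corrected H = 1.548485 / 0.986364 = 1.569892.
Step 5: Under H0, H ~ chi^2(2); p-value = 0.456144.
Step 6: alpha = 0.05. fail to reject H0.

H = 1.5699, df = 2, p = 0.456144, fail to reject H0.


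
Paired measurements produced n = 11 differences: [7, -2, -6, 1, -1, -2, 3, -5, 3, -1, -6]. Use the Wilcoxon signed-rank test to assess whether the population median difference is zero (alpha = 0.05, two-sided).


Step 1: Drop any zero differences (none here) and take |d_i|.
|d| = [7, 2, 6, 1, 1, 2, 3, 5, 3, 1, 6]
Step 2: Midrank |d_i| (ties get averaged ranks).
ranks: |7|->11, |2|->4.5, |6|->9.5, |1|->2, |1|->2, |2|->4.5, |3|->6.5, |5|->8, |3|->6.5, |1|->2, |6|->9.5
Step 3: Attach original signs; sum ranks with positive sign and with negative sign.
W+ = 11 + 2 + 6.5 + 6.5 = 26
W- = 4.5 + 9.5 + 2 + 4.5 + 8 + 2 + 9.5 = 40
(Check: W+ + W- = 66 should equal n(n+1)/2 = 66.)
Step 4: Test statistic W = min(W+, W-) = 26.
Step 5: Ties in |d|, so use the tie-corrected normal approximation.
        E[W] = n(n+1)/4 = 11*12/4 = 33.
        Tie groups: |d|=1 (t=3), |d|=2 (t=2), |d|=3 (t=2), |d|=6 (t=2); sum(t^3 - t) = 42.
        Var[W] = n(n+1)(2n+1)/24 - sum(t^3-t)/48 = 3036/24 - 42/48 = 125.625.
        z = (W - E[W]) / sqrt(Var[W]) = (26 - 33) / 11.2083 = -0.6245.
        Two-sided p = 2*Phi(z) = 0.532273.
Step 6: alpha = 0.05. fail to reject H0.

W+ = 26, W- = 40, W = min = 26, p = 0.532273, fail to reject H0.


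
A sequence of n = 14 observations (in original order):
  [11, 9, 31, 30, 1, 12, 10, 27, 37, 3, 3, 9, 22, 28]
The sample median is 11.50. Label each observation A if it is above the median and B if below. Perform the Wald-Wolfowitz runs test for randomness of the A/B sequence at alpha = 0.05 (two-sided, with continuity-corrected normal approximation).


Step 1: Compute median = 11.50; label A = above, B = below.
Labels in order: BBAABABAABBBAA  (n_A = 7, n_B = 7)
Step 2: Count runs R = 8.
Step 3: Under H0 (random ordering), E[R] = 2*n_A*n_B/(n_A+n_B) + 1 = 2*7*7/14 + 1 = 8.0000.
        Var[R] = 2*n_A*n_B*(2*n_A*n_B - n_A - n_B) / ((n_A+n_B)^2 * (n_A+n_B-1)) = 8232/2548 = 3.2308.
        SD[R] = 1.7974.
Step 4: R = E[R], so z = 0 with no continuity correction.
Step 5: Two-sided p-value via normal approximation = 2*(1 - Phi(|z|)) = 1.000000.
Step 6: alpha = 0.05. fail to reject H0.

R = 8, z = 0.0000, p = 1.000000, fail to reject H0.


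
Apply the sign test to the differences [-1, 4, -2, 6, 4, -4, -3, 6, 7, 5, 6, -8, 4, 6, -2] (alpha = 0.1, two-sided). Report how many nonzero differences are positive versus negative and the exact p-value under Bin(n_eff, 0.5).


Step 1: Discard zero differences. Original n = 15; n_eff = number of nonzero differences = 15.
Nonzero differences (with sign): -1, +4, -2, +6, +4, -4, -3, +6, +7, +5, +6, -8, +4, +6, -2
Step 2: Count signs: positive = 9, negative = 6.
Step 3: Under H0: P(positive) = 0.5, so the number of positives S ~ Bin(15, 0.5).
Step 4: Two-sided exact p-value = sum of Bin(15,0.5) probabilities at or below the observed probability = 0.607239.
Step 5: alpha = 0.1. fail to reject H0.

n_eff = 15, pos = 9, neg = 6, p = 0.607239, fail to reject H0.


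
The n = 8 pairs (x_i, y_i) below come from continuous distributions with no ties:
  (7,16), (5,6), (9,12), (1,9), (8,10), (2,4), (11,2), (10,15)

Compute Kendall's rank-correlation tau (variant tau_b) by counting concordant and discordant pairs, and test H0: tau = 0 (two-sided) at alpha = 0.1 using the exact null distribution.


Step 1: Enumerate the 28 unordered pairs (i,j) with i<j and classify each by sign(x_j-x_i) * sign(y_j-y_i).
  (1,2):dx=-2,dy=-10->C; (1,3):dx=+2,dy=-4->D; (1,4):dx=-6,dy=-7->C; (1,5):dx=+1,dy=-6->D
  (1,6):dx=-5,dy=-12->C; (1,7):dx=+4,dy=-14->D; (1,8):dx=+3,dy=-1->D; (2,3):dx=+4,dy=+6->C
  (2,4):dx=-4,dy=+3->D; (2,5):dx=+3,dy=+4->C; (2,6):dx=-3,dy=-2->C; (2,7):dx=+6,dy=-4->D
  (2,8):dx=+5,dy=+9->C; (3,4):dx=-8,dy=-3->C; (3,5):dx=-1,dy=-2->C; (3,6):dx=-7,dy=-8->C
  (3,7):dx=+2,dy=-10->D; (3,8):dx=+1,dy=+3->C; (4,5):dx=+7,dy=+1->C; (4,6):dx=+1,dy=-5->D
  (4,7):dx=+10,dy=-7->D; (4,8):dx=+9,dy=+6->C; (5,6):dx=-6,dy=-6->C; (5,7):dx=+3,dy=-8->D
  (5,8):dx=+2,dy=+5->C; (6,7):dx=+9,dy=-2->D; (6,8):dx=+8,dy=+11->C; (7,8):dx=-1,dy=+13->D
Step 2: C = 16, D = 12, total pairs = 28.
Step 3: tau = (C - D)/(n(n-1)/2) = (16 - 12)/28 = 0.142857.
Step 4: Exact two-sided p-value (enumerate n! = 40320 permutations of y under H0): p = 0.719544.
Step 5: alpha = 0.1. fail to reject H0.

tau_b = 0.1429 (C=16, D=12), p = 0.719544, fail to reject H0.


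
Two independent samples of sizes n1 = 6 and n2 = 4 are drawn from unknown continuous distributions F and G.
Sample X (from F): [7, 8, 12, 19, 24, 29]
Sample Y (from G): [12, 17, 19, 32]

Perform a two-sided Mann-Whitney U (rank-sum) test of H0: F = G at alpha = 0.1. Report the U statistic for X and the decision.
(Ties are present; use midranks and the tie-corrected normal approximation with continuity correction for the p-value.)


Step 1: Combine and sort all 10 observations; assign midranks.
sorted (value, group): (7,X), (8,X), (12,X), (12,Y), (17,Y), (19,X), (19,Y), (24,X), (29,X), (32,Y)
ranks: 7->1, 8->2, 12->3.5, 12->3.5, 17->5, 19->6.5, 19->6.5, 24->8, 29->9, 32->10
Step 2: Rank sum for X: R1 = 1 + 2 + 3.5 + 6.5 + 8 + 9 = 30.
Step 3: U_X = R1 - n1(n1+1)/2 = 30 - 6*7/2 = 30 - 21 = 9.
       U_Y = n1*n2 - U_X = 24 - 9 = 15.
Step 4: Ties are present, so use the tie-corrected normal approximation (with continuity correction) for the p-value.
Step 5: p-value = 0.591778; compare to alpha = 0.1. fail to reject H0.

U_X = 9, p = 0.591778, fail to reject H0 at alpha = 0.1.


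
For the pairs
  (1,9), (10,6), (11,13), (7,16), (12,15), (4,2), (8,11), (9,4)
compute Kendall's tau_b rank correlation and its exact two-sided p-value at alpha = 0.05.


Step 1: Enumerate the 28 unordered pairs (i,j) with i<j and classify each by sign(x_j-x_i) * sign(y_j-y_i).
  (1,2):dx=+9,dy=-3->D; (1,3):dx=+10,dy=+4->C; (1,4):dx=+6,dy=+7->C; (1,5):dx=+11,dy=+6->C
  (1,6):dx=+3,dy=-7->D; (1,7):dx=+7,dy=+2->C; (1,8):dx=+8,dy=-5->D; (2,3):dx=+1,dy=+7->C
  (2,4):dx=-3,dy=+10->D; (2,5):dx=+2,dy=+9->C; (2,6):dx=-6,dy=-4->C; (2,7):dx=-2,dy=+5->D
  (2,8):dx=-1,dy=-2->C; (3,4):dx=-4,dy=+3->D; (3,5):dx=+1,dy=+2->C; (3,6):dx=-7,dy=-11->C
  (3,7):dx=-3,dy=-2->C; (3,8):dx=-2,dy=-9->C; (4,5):dx=+5,dy=-1->D; (4,6):dx=-3,dy=-14->C
  (4,7):dx=+1,dy=-5->D; (4,8):dx=+2,dy=-12->D; (5,6):dx=-8,dy=-13->C; (5,7):dx=-4,dy=-4->C
  (5,8):dx=-3,dy=-11->C; (6,7):dx=+4,dy=+9->C; (6,8):dx=+5,dy=+2->C; (7,8):dx=+1,dy=-7->D
Step 2: C = 18, D = 10, total pairs = 28.
Step 3: tau = (C - D)/(n(n-1)/2) = (18 - 10)/28 = 0.285714.
Step 4: Exact two-sided p-value (enumerate n! = 40320 permutations of y under H0): p = 0.398760.
Step 5: alpha = 0.05. fail to reject H0.

tau_b = 0.2857 (C=18, D=10), p = 0.398760, fail to reject H0.


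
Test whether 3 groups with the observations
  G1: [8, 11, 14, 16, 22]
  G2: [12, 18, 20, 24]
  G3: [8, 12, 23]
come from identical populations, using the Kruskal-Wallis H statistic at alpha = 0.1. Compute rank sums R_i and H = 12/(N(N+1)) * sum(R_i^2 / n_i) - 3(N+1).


Step 1: Combine all N = 12 observations and assign midranks.
sorted (value, group, rank): (8,G1,1.5), (8,G3,1.5), (11,G1,3), (12,G2,4.5), (12,G3,4.5), (14,G1,6), (16,G1,7), (18,G2,8), (20,G2,9), (22,G1,10), (23,G3,11), (24,G2,12)
Step 2: Sum ranks within each group.
R_1 = 27.5 (n_1 = 5)
R_2 = 33.5 (n_2 = 4)
R_3 = 17 (n_3 = 3)
Step 3: H = 12/(N(N+1)) * sum(R_i^2/n_i) - 3(N+1)
     = 12/(12*13) * (27.5^2/5 + 33.5^2/4 + 17^2/3) - 3*13
     = 0.076923 * 528.146 - 39
     = 1.626603.
Step 4: Ties present; correction factor C = 1 - 12/(12^3 - 12) = 0.993007. Corrected H = 1.626603 / 0.993007 = 1.638058.
Step 5: Under H0, H ~ chi^2(2); p-value = 0.440860.
Step 6: alpha = 0.1. fail to reject H0.

H = 1.6381, df = 2, p = 0.440860, fail to reject H0.


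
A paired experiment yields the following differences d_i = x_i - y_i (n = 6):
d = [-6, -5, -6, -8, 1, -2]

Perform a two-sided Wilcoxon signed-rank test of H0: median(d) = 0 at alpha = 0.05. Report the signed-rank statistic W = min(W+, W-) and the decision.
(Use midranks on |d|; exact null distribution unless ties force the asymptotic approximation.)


Step 1: Drop any zero differences (none here) and take |d_i|.
|d| = [6, 5, 6, 8, 1, 2]
Step 2: Midrank |d_i| (ties get averaged ranks).
ranks: |6|->4.5, |5|->3, |6|->4.5, |8|->6, |1|->1, |2|->2
Step 3: Attach original signs; sum ranks with positive sign and with negative sign.
W+ = 1 = 1
W- = 4.5 + 3 + 4.5 + 6 + 2 = 20
(Check: W+ + W- = 21 should equal n(n+1)/2 = 21.)
Step 4: Test statistic W = min(W+, W-) = 1.
Step 5: Ties in |d|, so use the tie-corrected normal approximation.
        E[W] = n(n+1)/4 = 6*7/4 = 10.5.
        Tie groups: |d|=6 (t=2); sum(t^3 - t) = 6.
        Var[W] = n(n+1)(2n+1)/24 - sum(t^3-t)/48 = 546/24 - 6/48 = 22.625.
        z = (W - E[W]) / sqrt(Var[W]) = (1 - 10.5) / 4.7566 = -1.9972.
        Two-sided p = 2*Phi(z) = 0.045800.
Step 6: alpha = 0.05. reject H0.

W+ = 1, W- = 20, W = min = 1, p = 0.045800, reject H0.


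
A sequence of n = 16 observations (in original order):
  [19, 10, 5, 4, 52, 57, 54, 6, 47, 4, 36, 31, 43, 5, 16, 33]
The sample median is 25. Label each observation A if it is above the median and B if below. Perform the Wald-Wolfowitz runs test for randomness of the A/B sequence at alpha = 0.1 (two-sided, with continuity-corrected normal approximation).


Step 1: Compute median = 25; label A = above, B = below.
Labels in order: BBBBAAABABAAABBA  (n_A = 8, n_B = 8)
Step 2: Count runs R = 8.
Step 3: Under H0 (random ordering), E[R] = 2*n_A*n_B/(n_A+n_B) + 1 = 2*8*8/16 + 1 = 9.0000.
        Var[R] = 2*n_A*n_B*(2*n_A*n_B - n_A - n_B) / ((n_A+n_B)^2 * (n_A+n_B-1)) = 14336/3840 = 3.7333.
        SD[R] = 1.9322.
Step 4: Continuity-corrected z = (R + 0.5 - E[R]) / SD[R] = (8 + 0.5 - 9.0000) / 1.9322 = -0.2588.
Step 5: Two-sided p-value via normal approximation = 2*(1 - Phi(|z|)) = 0.795809.
Step 6: alpha = 0.1. fail to reject H0.

R = 8, z = -0.2588, p = 0.795809, fail to reject H0.


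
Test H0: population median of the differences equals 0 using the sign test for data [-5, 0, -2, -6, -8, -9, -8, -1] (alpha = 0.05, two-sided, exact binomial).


Step 1: Discard zero differences. Original n = 8; n_eff = number of nonzero differences = 7.
Nonzero differences (with sign): -5, -2, -6, -8, -9, -8, -1
Step 2: Count signs: positive = 0, negative = 7.
Step 3: Under H0: P(positive) = 0.5, so the number of positives S ~ Bin(7, 0.5).
Step 4: Two-sided exact p-value = sum of Bin(7,0.5) probabilities at or below the observed probability = 0.015625.
Step 5: alpha = 0.05. reject H0.

n_eff = 7, pos = 0, neg = 7, p = 0.015625, reject H0.


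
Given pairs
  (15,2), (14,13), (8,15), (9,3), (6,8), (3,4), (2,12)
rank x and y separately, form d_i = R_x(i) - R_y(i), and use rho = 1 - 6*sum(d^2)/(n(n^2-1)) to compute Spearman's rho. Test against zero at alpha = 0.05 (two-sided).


Step 1: Rank x and y separately (midranks; no ties here).
rank(x): 15->7, 14->6, 8->4, 9->5, 6->3, 3->2, 2->1
rank(y): 2->1, 13->6, 15->7, 3->2, 8->4, 4->3, 12->5
Step 2: d_i = R_x(i) - R_y(i); compute d_i^2.
  (7-1)^2=36, (6-6)^2=0, (4-7)^2=9, (5-2)^2=9, (3-4)^2=1, (2-3)^2=1, (1-5)^2=16
sum(d^2) = 72.
Step 3: rho = 1 - 6*72 / (7*(7^2 - 1)) = 1 - 432/336 = -0.285714.
Step 4: Under H0, t = rho * sqrt((n-2)/(1-rho^2)) = -0.6667 ~ t(5).
Step 5: Two-sided p-value from the t-distribution with 5 df = 0.534509.
Step 6: alpha = 0.05. fail to reject H0.

rho = -0.2857, p = 0.534509, fail to reject H0 at alpha = 0.05.


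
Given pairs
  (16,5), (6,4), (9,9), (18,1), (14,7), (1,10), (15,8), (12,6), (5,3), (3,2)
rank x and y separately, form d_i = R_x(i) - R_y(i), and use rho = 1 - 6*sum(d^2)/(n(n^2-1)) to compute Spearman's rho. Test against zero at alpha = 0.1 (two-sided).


Step 1: Rank x and y separately (midranks; no ties here).
rank(x): 16->9, 6->4, 9->5, 18->10, 14->7, 1->1, 15->8, 12->6, 5->3, 3->2
rank(y): 5->5, 4->4, 9->9, 1->1, 7->7, 10->10, 8->8, 6->6, 3->3, 2->2
Step 2: d_i = R_x(i) - R_y(i); compute d_i^2.
  (9-5)^2=16, (4-4)^2=0, (5-9)^2=16, (10-1)^2=81, (7-7)^2=0, (1-10)^2=81, (8-8)^2=0, (6-6)^2=0, (3-3)^2=0, (2-2)^2=0
sum(d^2) = 194.
Step 3: rho = 1 - 6*194 / (10*(10^2 - 1)) = 1 - 1164/990 = -0.175758.
Step 4: Under H0, t = rho * sqrt((n-2)/(1-rho^2)) = -0.5050 ~ t(8).
Step 5: Two-sided p-value from the t-distribution with 8 df = 0.627188.
Step 6: alpha = 0.1. fail to reject H0.

rho = -0.1758, p = 0.627188, fail to reject H0 at alpha = 0.1.


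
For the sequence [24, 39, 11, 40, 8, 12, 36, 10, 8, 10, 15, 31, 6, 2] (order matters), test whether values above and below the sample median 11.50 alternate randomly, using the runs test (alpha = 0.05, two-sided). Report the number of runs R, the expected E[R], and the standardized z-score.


Step 1: Compute median = 11.50; label A = above, B = below.
Labels in order: AABABAABBBAABB  (n_A = 7, n_B = 7)
Step 2: Count runs R = 8.
Step 3: Under H0 (random ordering), E[R] = 2*n_A*n_B/(n_A+n_B) + 1 = 2*7*7/14 + 1 = 8.0000.
        Var[R] = 2*n_A*n_B*(2*n_A*n_B - n_A - n_B) / ((n_A+n_B)^2 * (n_A+n_B-1)) = 8232/2548 = 3.2308.
        SD[R] = 1.7974.
Step 4: R = E[R], so z = 0 with no continuity correction.
Step 5: Two-sided p-value via normal approximation = 2*(1 - Phi(|z|)) = 1.000000.
Step 6: alpha = 0.05. fail to reject H0.

R = 8, z = 0.0000, p = 1.000000, fail to reject H0.


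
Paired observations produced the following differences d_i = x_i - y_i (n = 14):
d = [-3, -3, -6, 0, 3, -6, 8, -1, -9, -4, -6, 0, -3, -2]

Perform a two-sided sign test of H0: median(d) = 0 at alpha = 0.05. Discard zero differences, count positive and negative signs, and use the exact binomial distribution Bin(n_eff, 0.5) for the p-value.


Step 1: Discard zero differences. Original n = 14; n_eff = number of nonzero differences = 12.
Nonzero differences (with sign): -3, -3, -6, +3, -6, +8, -1, -9, -4, -6, -3, -2
Step 2: Count signs: positive = 2, negative = 10.
Step 3: Under H0: P(positive) = 0.5, so the number of positives S ~ Bin(12, 0.5).
Step 4: Two-sided exact p-value = sum of Bin(12,0.5) probabilities at or below the observed probability = 0.038574.
Step 5: alpha = 0.05. reject H0.

n_eff = 12, pos = 2, neg = 10, p = 0.038574, reject H0.


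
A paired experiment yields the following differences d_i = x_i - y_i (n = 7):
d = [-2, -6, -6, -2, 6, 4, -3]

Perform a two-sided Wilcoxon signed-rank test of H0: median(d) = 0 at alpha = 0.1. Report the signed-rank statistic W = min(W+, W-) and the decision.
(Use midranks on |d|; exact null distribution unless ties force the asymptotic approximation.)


Step 1: Drop any zero differences (none here) and take |d_i|.
|d| = [2, 6, 6, 2, 6, 4, 3]
Step 2: Midrank |d_i| (ties get averaged ranks).
ranks: |2|->1.5, |6|->6, |6|->6, |2|->1.5, |6|->6, |4|->4, |3|->3
Step 3: Attach original signs; sum ranks with positive sign and with negative sign.
W+ = 6 + 4 = 10
W- = 1.5 + 6 + 6 + 1.5 + 3 = 18
(Check: W+ + W- = 28 should equal n(n+1)/2 = 28.)
Step 4: Test statistic W = min(W+, W-) = 10.
Step 5: Ties in |d|, so use the tie-corrected normal approximation.
        E[W] = n(n+1)/4 = 7*8/4 = 14.
        Tie groups: |d|=2 (t=2), |d|=6 (t=3); sum(t^3 - t) = 30.
        Var[W] = n(n+1)(2n+1)/24 - sum(t^3-t)/48 = 840/24 - 30/48 = 34.375.
        z = (W - E[W]) / sqrt(Var[W]) = (10 - 14) / 5.8630 = -0.6822.
        Two-sided p = 2*Phi(z) = 0.495086.
Step 6: alpha = 0.1. fail to reject H0.

W+ = 10, W- = 18, W = min = 10, p = 0.495086, fail to reject H0.


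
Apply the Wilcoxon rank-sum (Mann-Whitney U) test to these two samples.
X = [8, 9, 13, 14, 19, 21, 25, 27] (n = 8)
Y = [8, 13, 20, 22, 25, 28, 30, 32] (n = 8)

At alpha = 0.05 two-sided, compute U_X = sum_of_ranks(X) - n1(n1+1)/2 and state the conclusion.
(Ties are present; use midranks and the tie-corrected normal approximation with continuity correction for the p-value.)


Step 1: Combine and sort all 16 observations; assign midranks.
sorted (value, group): (8,X), (8,Y), (9,X), (13,X), (13,Y), (14,X), (19,X), (20,Y), (21,X), (22,Y), (25,X), (25,Y), (27,X), (28,Y), (30,Y), (32,Y)
ranks: 8->1.5, 8->1.5, 9->3, 13->4.5, 13->4.5, 14->6, 19->7, 20->8, 21->9, 22->10, 25->11.5, 25->11.5, 27->13, 28->14, 30->15, 32->16
Step 2: Rank sum for X: R1 = 1.5 + 3 + 4.5 + 6 + 7 + 9 + 11.5 + 13 = 55.5.
Step 3: U_X = R1 - n1(n1+1)/2 = 55.5 - 8*9/2 = 55.5 - 36 = 19.5.
       U_Y = n1*n2 - U_X = 64 - 19.5 = 44.5.
Step 4: Ties are present, so use the tie-corrected normal approximation (with continuity correction) for the p-value.
Step 5: p-value = 0.206574; compare to alpha = 0.05. fail to reject H0.

U_X = 19.5, p = 0.206574, fail to reject H0 at alpha = 0.05.


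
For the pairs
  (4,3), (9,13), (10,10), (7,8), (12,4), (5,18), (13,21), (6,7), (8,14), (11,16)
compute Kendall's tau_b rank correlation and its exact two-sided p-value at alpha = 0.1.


Step 1: Enumerate the 45 unordered pairs (i,j) with i<j and classify each by sign(x_j-x_i) * sign(y_j-y_i).
  (1,2):dx=+5,dy=+10->C; (1,3):dx=+6,dy=+7->C; (1,4):dx=+3,dy=+5->C; (1,5):dx=+8,dy=+1->C
  (1,6):dx=+1,dy=+15->C; (1,7):dx=+9,dy=+18->C; (1,8):dx=+2,dy=+4->C; (1,9):dx=+4,dy=+11->C
  (1,10):dx=+7,dy=+13->C; (2,3):dx=+1,dy=-3->D; (2,4):dx=-2,dy=-5->C; (2,5):dx=+3,dy=-9->D
  (2,6):dx=-4,dy=+5->D; (2,7):dx=+4,dy=+8->C; (2,8):dx=-3,dy=-6->C; (2,9):dx=-1,dy=+1->D
  (2,10):dx=+2,dy=+3->C; (3,4):dx=-3,dy=-2->C; (3,5):dx=+2,dy=-6->D; (3,6):dx=-5,dy=+8->D
  (3,7):dx=+3,dy=+11->C; (3,8):dx=-4,dy=-3->C; (3,9):dx=-2,dy=+4->D; (3,10):dx=+1,dy=+6->C
  (4,5):dx=+5,dy=-4->D; (4,6):dx=-2,dy=+10->D; (4,7):dx=+6,dy=+13->C; (4,8):dx=-1,dy=-1->C
  (4,9):dx=+1,dy=+6->C; (4,10):dx=+4,dy=+8->C; (5,6):dx=-7,dy=+14->D; (5,7):dx=+1,dy=+17->C
  (5,8):dx=-6,dy=+3->D; (5,9):dx=-4,dy=+10->D; (5,10):dx=-1,dy=+12->D; (6,7):dx=+8,dy=+3->C
  (6,8):dx=+1,dy=-11->D; (6,9):dx=+3,dy=-4->D; (6,10):dx=+6,dy=-2->D; (7,8):dx=-7,dy=-14->C
  (7,9):dx=-5,dy=-7->C; (7,10):dx=-2,dy=-5->C; (8,9):dx=+2,dy=+7->C; (8,10):dx=+5,dy=+9->C
  (9,10):dx=+3,dy=+2->C
Step 2: C = 29, D = 16, total pairs = 45.
Step 3: tau = (C - D)/(n(n-1)/2) = (29 - 16)/45 = 0.288889.
Step 4: Exact two-sided p-value (enumerate n! = 3628800 permutations of y under H0): p = 0.291248.
Step 5: alpha = 0.1. fail to reject H0.

tau_b = 0.2889 (C=29, D=16), p = 0.291248, fail to reject H0.


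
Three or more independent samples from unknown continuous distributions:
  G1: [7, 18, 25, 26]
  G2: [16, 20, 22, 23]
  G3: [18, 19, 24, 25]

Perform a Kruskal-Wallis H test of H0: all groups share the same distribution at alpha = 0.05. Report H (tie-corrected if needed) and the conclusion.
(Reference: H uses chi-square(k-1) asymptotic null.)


Step 1: Combine all N = 12 observations and assign midranks.
sorted (value, group, rank): (7,G1,1), (16,G2,2), (18,G1,3.5), (18,G3,3.5), (19,G3,5), (20,G2,6), (22,G2,7), (23,G2,8), (24,G3,9), (25,G1,10.5), (25,G3,10.5), (26,G1,12)
Step 2: Sum ranks within each group.
R_1 = 27 (n_1 = 4)
R_2 = 23 (n_2 = 4)
R_3 = 28 (n_3 = 4)
Step 3: H = 12/(N(N+1)) * sum(R_i^2/n_i) - 3(N+1)
     = 12/(12*13) * (27^2/4 + 23^2/4 + 28^2/4) - 3*13
     = 0.076923 * 510.5 - 39
     = 0.269231.
Step 4: Ties present; correction factor C = 1 - 12/(12^3 - 12) = 0.993007. Corrected H = 0.269231 / 0.993007 = 0.271127.
Step 5: Under H0, H ~ chi^2(2); p-value = 0.873224.
Step 6: alpha = 0.05. fail to reject H0.

H = 0.2711, df = 2, p = 0.873224, fail to reject H0.


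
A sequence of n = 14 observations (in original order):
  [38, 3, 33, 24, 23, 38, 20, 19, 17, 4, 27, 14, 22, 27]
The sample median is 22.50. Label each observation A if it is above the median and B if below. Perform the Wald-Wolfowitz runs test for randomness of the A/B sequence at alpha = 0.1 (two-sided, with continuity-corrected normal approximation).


Step 1: Compute median = 22.50; label A = above, B = below.
Labels in order: ABAAAABBBBABBA  (n_A = 7, n_B = 7)
Step 2: Count runs R = 7.
Step 3: Under H0 (random ordering), E[R] = 2*n_A*n_B/(n_A+n_B) + 1 = 2*7*7/14 + 1 = 8.0000.
        Var[R] = 2*n_A*n_B*(2*n_A*n_B - n_A - n_B) / ((n_A+n_B)^2 * (n_A+n_B-1)) = 8232/2548 = 3.2308.
        SD[R] = 1.7974.
Step 4: Continuity-corrected z = (R + 0.5 - E[R]) / SD[R] = (7 + 0.5 - 8.0000) / 1.7974 = -0.2782.
Step 5: Two-sided p-value via normal approximation = 2*(1 - Phi(|z|)) = 0.780879.
Step 6: alpha = 0.1. fail to reject H0.

R = 7, z = -0.2782, p = 0.780879, fail to reject H0.


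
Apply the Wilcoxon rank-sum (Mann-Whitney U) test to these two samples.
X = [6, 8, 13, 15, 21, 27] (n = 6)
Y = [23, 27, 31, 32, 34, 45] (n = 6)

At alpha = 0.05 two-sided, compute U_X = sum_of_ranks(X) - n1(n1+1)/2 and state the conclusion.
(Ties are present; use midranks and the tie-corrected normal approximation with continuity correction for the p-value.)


Step 1: Combine and sort all 12 observations; assign midranks.
sorted (value, group): (6,X), (8,X), (13,X), (15,X), (21,X), (23,Y), (27,X), (27,Y), (31,Y), (32,Y), (34,Y), (45,Y)
ranks: 6->1, 8->2, 13->3, 15->4, 21->5, 23->6, 27->7.5, 27->7.5, 31->9, 32->10, 34->11, 45->12
Step 2: Rank sum for X: R1 = 1 + 2 + 3 + 4 + 5 + 7.5 = 22.5.
Step 3: U_X = R1 - n1(n1+1)/2 = 22.5 - 6*7/2 = 22.5 - 21 = 1.5.
       U_Y = n1*n2 - U_X = 36 - 1.5 = 34.5.
Step 4: Ties are present, so use the tie-corrected normal approximation (with continuity correction) for the p-value.
Step 5: p-value = 0.010272; compare to alpha = 0.05. reject H0.

U_X = 1.5, p = 0.010272, reject H0 at alpha = 0.05.
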